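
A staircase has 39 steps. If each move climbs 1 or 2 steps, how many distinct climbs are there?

Condition on the final move: it is a 1-step (f(n-1) ways to get there) or a 2-step (f(n-2) ways), so f(n) = f(n-1) + f(n-2), with f(1)=1, f(2)=2.
Computing successive values: f(1)=1, f(2)=2, f(3)=3, f(4)=5, f(5)=8, f(6)=13, f(7)=21, f(8)=34, f(9)=55, f(10)=89, f(11)=144, f(12)=233, f(13)=377, f(14)=610, f(15)=987, f(16)=1597, f(17)=2584, f(18)=4181, f(19)=6765, f(20)=10946, f(21)=17711, f(22)=28657, f(23)=46368, f(24)=75025, f(25)=121393, f(26)=196418, f(27)=317811, f(28)=514229, f(29)=832040, f(30)=1346269, f(31)=2178309, f(32)=3524578, f(33)=5702887, f(34)=9227465, f(35)=14930352, f(36)=24157817, f(37)=39088169, f(38)=63245986, f(39)=102334155.

Final answer: 102334155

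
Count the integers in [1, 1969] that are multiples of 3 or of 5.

Multiples of 3: 656. Multiples of 5: 393. Of both (lcm=15): 131.
By inclusion-exclusion: 656 + 393 - 131.

Final answer: 918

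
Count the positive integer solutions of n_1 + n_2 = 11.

Substitute n'_i = n_i - 1 (so n'_i >= 0). Then sum n'_i = 11 - 2 = 9.
Stars and bars: C(9+2-1, 2-1) = C(10,1).

Final answer: C(10,1) = 10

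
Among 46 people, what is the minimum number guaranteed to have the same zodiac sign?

There are 12 possible values for zodiac sign. With 46 people and 12 categories, by pigeonhole: ceiling(46/12).

Final answer: 4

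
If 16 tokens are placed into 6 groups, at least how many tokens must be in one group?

By the pigeonhole principle: ceiling(16/6).

Final answer: 3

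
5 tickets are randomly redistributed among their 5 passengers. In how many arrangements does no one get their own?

Derangements satisfy D(n) = (n-1)(D(n-1) + D(n-2)), starting from D(0)=1, D(1)=0.
D(2) = 1 x (0 + 1) = 1
D(3) = 2 x (1 + 0) = 2
D(4) = 3 x (2 + 1) = 9
D(5) = 4 x (D(4) + D(3)) = 4 x (9 + 2)

Final answer: D(5) = 44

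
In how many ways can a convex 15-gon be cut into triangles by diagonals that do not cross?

This is counted by the nth Catalan number C_n. Here n = 15 - 2 = 13.
C_n = C(2n,n) - C(2n,n+1), so C_{13} = C(26,13) - C(26,14) = 10400600 - 9657700.

Final answer: C_{13} = 742900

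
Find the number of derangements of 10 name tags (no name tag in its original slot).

D(n) = (n-1)(D(n-1) + D(n-2)), D(0)=1, D(1)=0.
D(2) = 1 x (0 + 1) = 1
D(3) = 2 x (1 + 0) = 2
D(4) = 3 x (2 + 1) = 9
D(5) = 4 x (9 + 2) = 44
D(6) = 5 x (44 + 9) = 265
D(7) = 6 x (265 + 44) = 1854
D(8) = 7 x (1854 + 265) = 14833
D(9) = 8 x (14833 + 1854) = 133496
D(10) = 9 x (D(9) + D(8)) = 9 x (133496 + 14833)

Final answer: D(10) = 1334961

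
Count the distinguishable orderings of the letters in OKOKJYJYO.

Letters (J:2, K:2, O:3, Y:2). Total letters: 9.
Permutations = 9!/(3! x 2! x 2! x 2!).

Final answer: 7560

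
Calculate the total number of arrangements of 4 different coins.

The number of ways to arrange 4 distinct objects is 4!.

Final answer: 4! = 24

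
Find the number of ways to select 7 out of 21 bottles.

C(21,7) = 21!/(7! x (21-7)!).

Final answer: C(21,7) = 116280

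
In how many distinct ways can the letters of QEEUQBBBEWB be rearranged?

Letters (B:4, E:3, Q:2, U:1, W:1). Total letters: 11.
Permutations = 11!/(4! x 3! x 2!).

Final answer: 138600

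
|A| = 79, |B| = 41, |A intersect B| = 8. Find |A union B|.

|A union B| = |A| + |B| - |A intersect B| = 79 + 41 - 8.

Final answer: 112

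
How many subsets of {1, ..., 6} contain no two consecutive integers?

Condition on whether n belongs to the subset: if not, any valid subset of {1, ..., n-1} works (a(n-1)); if so, n-1 is excluded and the rest is a valid subset of {1, ..., n-2} (a(n-2)). Hence a(n) = a(n-1) + a(n-2), a(1)=2, a(2)=3.
Iterating the recurrence: a(1)=2, a(2)=3, a(3)=5, a(4)=8, a(5)=13, a(6)=21.

Final answer: 21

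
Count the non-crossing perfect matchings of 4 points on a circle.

This is a standard Catalan-number count: the answer is C_n. Here n = 4/2 = 2.
C_n = C(2n,n) - C(2n,n+1), so C_{2} = C(4,2) - C(4,3) = 6 - 4.

Final answer: C_{2} = 2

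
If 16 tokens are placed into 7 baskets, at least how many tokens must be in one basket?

By the pigeonhole principle: ceiling(16/7).

Final answer: 3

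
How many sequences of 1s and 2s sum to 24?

Let f(n) count the ways. The last step is size 1 or 2, so f(n) = f(n-1) + f(n-2) with f(1)=1, f(2)=2.
Computing successive values: f(1)=1, f(2)=2, f(3)=3, f(4)=5, f(5)=8, f(6)=13, f(7)=21, f(8)=34, f(9)=55, f(10)=89, f(11)=144, f(12)=233, f(13)=377, f(14)=610, f(15)=987, f(16)=1597, f(17)=2584, f(18)=4181, f(19)=6765, f(20)=10946, f(21)=17711, f(22)=28657, f(23)=46368, f(24)=75025.

Final answer: 75025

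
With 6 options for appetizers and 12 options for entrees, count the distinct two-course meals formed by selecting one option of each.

By the multiplication principle: 6 x 12.

Final answer: 72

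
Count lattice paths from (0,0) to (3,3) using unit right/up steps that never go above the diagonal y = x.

Total monotonic paths to (3,3): C(6,3) = 20.
Paths that cross above y=x (reflection bijection): C(6,4) = 15.
Valid Dyck paths: 20 - 15.
(This is the Catalan number C_{3}.)

Final answer: C_{3} = 5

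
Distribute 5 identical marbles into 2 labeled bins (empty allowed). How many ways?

Stars and bars: C(n+k-1, k-1) = C(6,1).

Final answer: C(6,1) = 6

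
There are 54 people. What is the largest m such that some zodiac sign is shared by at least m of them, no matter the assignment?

There are 12 possible values for zodiac sign. With 54 people and 12 categories, by pigeonhole: ceiling(54/12).

Final answer: 5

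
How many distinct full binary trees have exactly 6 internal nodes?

This is counted by the nth Catalan number C_n. Here n = 6.
Using C_0 = 1 and C_(k+1) = C_k x 2(2k+1)/(k+2), build up term by term: C_1=1, C_2=2, C_3=5, C_4=14, C_5=42, C_6=132.

Final answer: C_{6} = 132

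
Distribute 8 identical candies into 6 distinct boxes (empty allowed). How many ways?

Stars and bars: C(n+k-1, k-1) = C(13,5).

Final answer: C(13,5) = 1287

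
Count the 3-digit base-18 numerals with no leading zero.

In base 18, the leading digit has 17 choices (1..17); each of the remaining 2 digits has 18 choices.
Total: 17 x 18^2.

Final answer: 5508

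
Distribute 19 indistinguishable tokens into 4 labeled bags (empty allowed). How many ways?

Stars and bars: C(n+k-1, k-1) = C(22,3).

Final answer: C(22,3) = 1540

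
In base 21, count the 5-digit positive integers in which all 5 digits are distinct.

First digit: 20 (nonzero). Second: 20 (not first). Third: 19, etc.
Total: 20 x 20 x 19 x 18 x 17.

Final answer: 2325600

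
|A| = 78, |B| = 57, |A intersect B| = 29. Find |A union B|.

|A union B| = |A| + |B| - |A intersect B| = 78 + 57 - 29.

Final answer: 106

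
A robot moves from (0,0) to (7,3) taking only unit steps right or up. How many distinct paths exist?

Each path has 7 right steps and 3 up steps in some order (10 steps total).
Choose which 3 of the 10 steps are up: C(10,3).

Final answer: C(10,3) = 120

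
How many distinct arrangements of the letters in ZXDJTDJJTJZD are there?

Letters (D:3, J:4, T:2, X:1, Z:2). Total letters: 12.
Permutations = 12!/(4! x 3! x 2! x 2!).

Final answer: 831600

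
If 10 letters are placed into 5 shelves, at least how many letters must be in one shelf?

By the pigeonhole principle: ceiling(10/5).

Final answer: 2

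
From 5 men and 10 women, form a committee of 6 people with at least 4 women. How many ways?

Sum over valid woman counts:
C(10,4)C(5,2) = 2100
C(10,5)C(5,1) = 1260
C(10,6)C(5,0) = 210
Total: 2100 + 1260 + 210.

Final answer: 3570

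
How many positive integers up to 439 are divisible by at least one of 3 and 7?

Multiples of 3: 146. Multiples of 7: 62. Of both (lcm=21): 20.
By inclusion-exclusion: 146 + 62 - 20.

Final answer: 188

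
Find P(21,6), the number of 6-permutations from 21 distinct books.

P(21,6) = 21!/(21-6)! = 21!/15!.

Final answer: P(21,6) = 39070080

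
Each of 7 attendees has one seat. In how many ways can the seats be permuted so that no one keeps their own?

D(n) = (n-1)(D(n-1) + D(n-2)), D(0)=1, D(1)=0.
D(2) = 1 x (0 + 1) = 1
D(3) = 2 x (1 + 0) = 2
D(4) = 3 x (2 + 1) = 9
D(5) = 4 x (9 + 2) = 44
D(6) = 5 x (44 + 9) = 265
D(7) = 6 x (D(6) + D(5)) = 6 x (265 + 44)

Final answer: D(7) = 1854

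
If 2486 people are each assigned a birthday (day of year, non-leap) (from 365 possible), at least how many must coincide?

There are 365 possible values for birthday (day of year, non-leap). With 2486 people and 365 categories, by pigeonhole: ceiling(2486/365).

Final answer: 7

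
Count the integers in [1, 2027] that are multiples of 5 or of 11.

Multiples of 5: 405. Multiples of 11: 184. Of both (lcm=55): 36.
By inclusion-exclusion: 405 + 184 - 36.

Final answer: 553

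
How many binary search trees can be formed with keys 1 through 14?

This is counted by the nth Catalan number C_n. Here n = 14.
C_n = C(2n,n) - C(2n,n+1), so C_{14} = C(28,14) - C(28,15) = 40116600 - 37442160.

Final answer: C_{14} = 2674440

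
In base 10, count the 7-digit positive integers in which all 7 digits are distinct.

The leading digit has 9 choices (anything but zero); the next has 9 (anything but the first), then 8, and so on, one fewer each time.
Total: 9 x 9 x 8 x 7 x 6 x 5 x 4.

Final answer: 544320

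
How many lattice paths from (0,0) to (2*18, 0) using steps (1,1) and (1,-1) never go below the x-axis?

Total monotonic paths to (18,18): C(36,18) = 9075135300.
By the reflection principle, paths that go above the diagonal number C(36,19) = 8597496600.
Valid Dyck paths: 9075135300 - 8597496600.
(These counts are the Catalan numbers.)

Final answer: C_{18} = 477638700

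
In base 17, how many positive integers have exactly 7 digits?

These are the integers in [17^6, 17^7), so the count is 17^7 - 17^6 = 16 x 17^6.

Final answer: 386201104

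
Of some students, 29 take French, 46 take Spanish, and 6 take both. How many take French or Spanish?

|A union B| = |A| + |B| - |A intersect B| = 29 + 46 - 6.

Final answer: 69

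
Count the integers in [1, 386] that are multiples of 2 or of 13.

Multiples of 2: 193. Multiples of 13: 29. Of both (lcm=26): 14.
By inclusion-exclusion: 193 + 29 - 14.

Final answer: 208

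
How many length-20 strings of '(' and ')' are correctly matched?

The structures are counted by the Catalan number C_n. Here n = 10 (pairs).
C_n = (2n)!/(n!(n+1)!), so C_{10} = 20!/(10! x 11!) = C(20,10)/11 = 184756/11.

Final answer: C_{10} = 16796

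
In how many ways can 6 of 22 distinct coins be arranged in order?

P(22,6) = 22!/(22-6)! = 22!/16!.

Final answer: P(22,6) = 53721360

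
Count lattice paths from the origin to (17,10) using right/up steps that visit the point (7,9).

Paths (0,0)->(7,9): C(16,9) = 11440.
Paths (7,9)->(17,10): C(11,1) = 11.
By multiplication principle: 11440 x 11.

Final answer: 125840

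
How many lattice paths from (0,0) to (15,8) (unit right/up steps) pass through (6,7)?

Paths (0,0)->(6,7): C(13,7) = 1716.
Paths (6,7)->(15,8): C(10,1) = 10.
By multiplication principle: 1716 x 10.

Final answer: 17160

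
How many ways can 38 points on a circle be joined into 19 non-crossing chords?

This is a standard Catalan-number count: the answer is C_n. Here n = 38/2 = 19.
C_n = C(2n,n) - C(2n,n+1), so C_{19} = C(38,19) - C(38,20) = 35345263800 - 33578000610.

Final answer: C_{19} = 1767263190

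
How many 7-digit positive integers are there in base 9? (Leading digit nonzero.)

These are the integers in [9^6, 9^7), so the count is 9^7 - 9^6 = 8 x 9^6.

Final answer: 4251528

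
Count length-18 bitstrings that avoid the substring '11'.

A valid string ends in 0 (append to any length-(n-1) valid string) or in 01 (append to any length-(n-2) valid string), so a(n) = a(n-1) + a(n-2) with a(1)=2, a(2)=3.
Building up term by term: a(1)=2, a(2)=3, a(3)=5, a(4)=8, a(5)=13, a(6)=21, a(7)=34, a(8)=55, a(9)=89, a(10)=144, a(11)=233, a(12)=377, a(13)=610, a(14)=987, a(15)=1597, a(16)=2584, a(17)=4181, a(18)=6765.

Final answer: 6765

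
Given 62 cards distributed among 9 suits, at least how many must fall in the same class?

By pigeonhole with 62 objects and 9 categories: ceiling(62/9).

Final answer: 7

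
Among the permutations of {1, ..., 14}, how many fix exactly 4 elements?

Choose which 4 elements are fixed: C(14,4) = 1001.
Derange the remaining 10 using D(j) = (j-1)(D(j-1) + D(j-2)), D(0)=1, D(1)=0: D(2)=1, D(3)=2, D(4)=9, D(5)=44, D(6)=265, D(7)=1854, D(8)=14833, D(9)=133496, D(10)=1334961.
Total: 1001 x 1334961.

Final answer: C(14,4) D(10) = 1336295961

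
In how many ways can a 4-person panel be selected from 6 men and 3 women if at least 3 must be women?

Sum over valid woman counts:
C(3,3)C(6,1).

Final answer: 6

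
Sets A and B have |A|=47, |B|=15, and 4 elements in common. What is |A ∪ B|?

|A union B| = |A| + |B| - |A intersect B| = 47 + 15 - 4.

Final answer: 58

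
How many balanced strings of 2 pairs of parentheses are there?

The structures are counted by the Catalan number C_n. Here n = 2 (pairs).
C_n = (2n)!/(n!(n+1)!), so C_{2} = 4!/(2! x 3!) = C(4,2)/3 = 6/3.

Final answer: C_{2} = 2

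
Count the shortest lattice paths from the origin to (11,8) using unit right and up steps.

Each path has 11 right steps and 8 up steps in some order (19 steps total).
Choose which 8 of the 19 steps are up: C(19,8).

Final answer: C(19,8) = 75582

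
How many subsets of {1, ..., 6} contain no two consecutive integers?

Condition on whether n belongs to the subset: if not, any valid subset of {1, ..., n-1} works (a(n-1)); if so, n-1 is excluded and the rest is a valid subset of {1, ..., n-2} (a(n-2)). Hence a(n) = a(n-1) + a(n-2), a(1)=2, a(2)=3.
Computing successive values: a(1)=2, a(2)=3, a(3)=5, a(4)=8, a(5)=13, a(6)=21.

Final answer: 21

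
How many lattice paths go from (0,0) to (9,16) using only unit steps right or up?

Each path has 9 right steps and 16 up steps in some order (25 steps total).
Choose which 16 of the 25 steps are up: C(25,16).

Final answer: C(25,16) = 2042975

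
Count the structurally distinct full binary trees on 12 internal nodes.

The structures are counted by the Catalan number C_n. Here n = 12.
C_n = C(2n,n) - C(2n,n+1), so C_{12} = C(24,12) - C(24,13) = 2704156 - 2496144.

Final answer: C_{12} = 208012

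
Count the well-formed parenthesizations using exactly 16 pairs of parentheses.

The structures are counted by the Catalan number C_n. Here n = 16 (pairs).
C_n = (2n)!/(n!(n+1)!), so C_{16} = 32!/(16! x 17!) = C(32,16)/17 = 601080390/17.

Final answer: C_{16} = 35357670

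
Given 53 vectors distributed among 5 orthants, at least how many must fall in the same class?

By pigeonhole with 53 objects and 5 categories: ceiling(53/5).

Final answer: 11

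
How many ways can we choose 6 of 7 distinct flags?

C(7,6) = 7!/(6! x (7-6)!).

Final answer: C(7,6) = 7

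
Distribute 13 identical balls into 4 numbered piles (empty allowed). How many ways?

Stars and bars: C(n+k-1, k-1) = C(16,3).

Final answer: C(16,3) = 560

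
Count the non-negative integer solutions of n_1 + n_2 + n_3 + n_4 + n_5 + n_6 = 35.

Stars and bars with 35 stars and 5 bars:
C(35+6-1, 6-1) = C(40,5).

Final answer: C(40,5) = 658008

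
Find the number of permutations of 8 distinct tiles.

The number of ways to arrange 8 distinct objects is 8!.

Final answer: 8! = 40320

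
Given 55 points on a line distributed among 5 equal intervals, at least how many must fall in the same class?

By pigeonhole with 55 objects and 5 categories: ceiling(55/5).

Final answer: 11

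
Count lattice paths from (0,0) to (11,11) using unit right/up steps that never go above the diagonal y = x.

Total monotonic paths to (11,11): C(22,11) = 705432.
Paths that cross above y=x (reflection bijection): C(22,12) = 646646.
Valid Dyck paths: 705432 - 646646.
(These counts are the Catalan numbers.)

Final answer: C_{11} = 58786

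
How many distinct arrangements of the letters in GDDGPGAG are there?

Letters (A:1, D:2, G:4, P:1). Total letters: 8.
Permutations = 8!/(4! x 2!).

Final answer: 840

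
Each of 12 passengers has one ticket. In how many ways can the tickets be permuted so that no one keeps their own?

Derangements satisfy D(n) = (n-1)(D(n-1) + D(n-2)), starting from D(0)=1, D(1)=0.
D(2) = 1 x (0 + 1) = 1
D(3) = 2 x (1 + 0) = 2
D(4) = 3 x (2 + 1) = 9
D(5) = 4 x (9 + 2) = 44
D(6) = 5 x (44 + 9) = 265
D(7) = 6 x (265 + 44) = 1854
D(8) = 7 x (1854 + 265) = 14833
D(9) = 8 x (14833 + 1854) = 133496
D(10) = 9 x (133496 + 14833) = 1334961
D(11) = 10 x (1334961 + 133496) = 14684570
D(12) = 11 x (D(11) + D(10)) = 11 x (14684570 + 1334961)

Final answer: D(12) = 176214841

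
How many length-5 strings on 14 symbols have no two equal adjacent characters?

Let g(n) count such strings. g(1) = 14, and each valid string of length n-1 extends in 13 ways (any symbol but the last), so g(n) = 13 g(n-1).
Total: g(5) = 14 x 13^4.

Final answer: 14 x 13^{4} = 399854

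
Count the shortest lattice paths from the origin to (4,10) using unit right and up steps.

Each path has 4 right steps and 10 up steps in some order (14 steps total).
Choose which 10 of the 14 steps are up: C(14,10).

Final answer: C(14,10) = 1001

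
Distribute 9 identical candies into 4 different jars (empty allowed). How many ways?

Stars and bars: C(n+k-1, k-1) = C(12,3).

Final answer: C(12,3) = 220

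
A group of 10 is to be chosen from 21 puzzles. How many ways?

C(21,10) = 21!/(10! x 11!).

Final answer: \binom{21}{10} = 352716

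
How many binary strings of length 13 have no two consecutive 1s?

Let a(n) count valid strings. If the last bit is 0 the prefix is any valid string of length n-1; if it is 1 the string must end in 01 with a valid prefix of length n-2. So a(n) = a(n-1) + a(n-2), a(1)=2, a(2)=3.
Computing successive values: a(1)=2, a(2)=3, a(3)=5, a(4)=8, a(5)=13, a(6)=21, a(7)=34, a(8)=55, a(9)=89, a(10)=144, a(11)=233, a(12)=377, a(13)=610.

Final answer: 610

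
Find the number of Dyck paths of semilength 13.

Total monotonic paths to (13,13): C(26,13) = 10400600.
Paths that cross above y=x (reflection bijection): C(26,14) = 9657700.
Valid Dyck paths: 10400600 - 9657700.
(This is the Catalan number C_{13}.)

Final answer: C_{13} = 742900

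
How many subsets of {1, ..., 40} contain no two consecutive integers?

Let a(n) count such subsets of {1, ..., n}. Either n is excluded (a(n-1) ways) or n is included, forcing n-1 out (a(n-2) ways), so a(n) = a(n-1) + a(n-2) with a(1)=2, a(2)=3.
Computing successive values: a(1)=2, a(2)=3, a(3)=5, a(4)=8, a(5)=13, a(6)=21, a(7)=34, a(8)=55, a(9)=89, a(10)=144, a(11)=233, a(12)=377, a(13)=610, a(14)=987, a(15)=1597, a(16)=2584, a(17)=4181, a(18)=6765, a(19)=10946, a(20)=17711, a(21)=28657, a(22)=46368, a(23)=75025, a(24)=121393, a(25)=196418, a(26)=317811, a(27)=514229, a(28)=832040, a(29)=1346269, a(30)=2178309, a(31)=3524578, a(32)=5702887, a(33)=9227465, a(34)=14930352, a(35)=24157817, a(36)=39088169, a(37)=63245986, a(38)=102334155, a(39)=165580141, a(40)=267914296.

Final answer: 267914296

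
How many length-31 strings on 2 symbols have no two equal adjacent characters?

First character: 2 choices. Each subsequent: 1 choices (must differ from the previous one).
Total: 2 x 1^30.

Final answer: 2 x 1^{30} = 2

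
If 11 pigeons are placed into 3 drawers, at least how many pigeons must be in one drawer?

By the pigeonhole principle: ceiling(11/3).

Final answer: 4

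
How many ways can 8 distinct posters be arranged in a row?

The number of ways to arrange 8 distinct objects is 8!.

Final answer: 8! = 40320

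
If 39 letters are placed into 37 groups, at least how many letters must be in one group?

By the pigeonhole principle: ceiling(39/37).

Final answer: 2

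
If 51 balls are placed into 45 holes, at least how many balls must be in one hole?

By the pigeonhole principle: ceiling(51/45).

Final answer: 2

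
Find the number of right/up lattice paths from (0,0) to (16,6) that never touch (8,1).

Total paths to (16,6): C(22,6) = 74613.
Paths through (8,1): C(9,1) x C(13,5) = 11583.
Avoiding (8,1): 74613 - 11583.

Final answer: 63030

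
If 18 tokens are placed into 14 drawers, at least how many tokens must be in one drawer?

By the pigeonhole principle: ceiling(18/14).

Final answer: 2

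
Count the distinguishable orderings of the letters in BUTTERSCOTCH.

Letters (B:1, C:2, E:1, H:1, O:1, R:1, S:1, T:3, U:1). Total letters: 12.
Permutations = 12!/(3! x 2!).

Final answer: 39916800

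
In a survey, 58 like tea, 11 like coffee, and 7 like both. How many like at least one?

|A union B| = |A| + |B| - |A intersect B| = 58 + 11 - 7.

Final answer: 62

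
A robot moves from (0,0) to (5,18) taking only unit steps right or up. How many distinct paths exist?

Each path has 5 right steps and 18 up steps in some order (23 steps total).
Choose which 18 of the 23 steps are up: C(23,18).

Final answer: C(23,18) = 33649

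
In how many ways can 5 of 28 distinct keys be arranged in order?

P(28,5) = 28!/(28-5)! = 28!/23!.

Final answer: P(28,5) = 11793600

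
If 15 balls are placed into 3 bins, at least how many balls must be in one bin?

By the pigeonhole principle: ceiling(15/3).

Final answer: 5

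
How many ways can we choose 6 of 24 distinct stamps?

C(24,6) = 24!/(6! x (24-6)!).

Final answer: C(24,6) = 134596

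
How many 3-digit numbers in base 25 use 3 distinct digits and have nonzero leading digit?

The leading digit has 24 choices (anything but zero); the next has 24 (anything but the first), then 23, and so on, one fewer each time.
Total: 24 x 24 x 23.

Final answer: 13248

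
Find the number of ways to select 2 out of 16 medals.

C(16,2) = 16!/(2! x (16-2)!).

Final answer: C(16,2) = 120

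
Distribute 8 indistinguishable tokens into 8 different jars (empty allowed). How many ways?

Stars and bars: C(n+k-1, k-1) = C(15,7).

Final answer: C(15,7) = 6435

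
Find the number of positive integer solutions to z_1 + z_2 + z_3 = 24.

Substitute z'_i = z_i - 1 (so z'_i >= 0). Then sum z'_i = 24 - 3 = 21.
Stars and bars: C(21+3-1, 3-1) = C(23,2).

Final answer: C(23,2) = 253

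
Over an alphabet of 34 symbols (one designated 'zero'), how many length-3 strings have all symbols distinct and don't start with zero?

First digit: 33 (nonzero). Second: 33 (not first). Third: 32, etc.
Total: 33 x 33 x 32.

Final answer: 34848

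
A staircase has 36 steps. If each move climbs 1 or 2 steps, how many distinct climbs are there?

Let f(n) be the number of climbs. Removing the last move (1 or 2 steps) gives f(n) = f(n-1) + f(n-2); base cases f(1)=1, f(2)=2.
Computing successive values: f(1)=1, f(2)=2, f(3)=3, f(4)=5, f(5)=8, f(6)=13, f(7)=21, f(8)=34, f(9)=55, f(10)=89, f(11)=144, f(12)=233, f(13)=377, f(14)=610, f(15)=987, f(16)=1597, f(17)=2584, f(18)=4181, f(19)=6765, f(20)=10946, f(21)=17711, f(22)=28657, f(23)=46368, f(24)=75025, f(25)=121393, f(26)=196418, f(27)=317811, f(28)=514229, f(29)=832040, f(30)=1346269, f(31)=2178309, f(32)=3524578, f(33)=5702887, f(34)=9227465, f(35)=14930352, f(36)=24157817.

Final answer: 24157817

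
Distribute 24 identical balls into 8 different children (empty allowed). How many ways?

Stars and bars: C(n+k-1, k-1) = C(31,7).

Final answer: C(31,7) = 2629575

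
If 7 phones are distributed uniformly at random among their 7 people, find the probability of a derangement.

D(n) = (n-1)(D(n-1) + D(n-2)), D(0)=1, D(1)=0.
Building up: D(2)=1, D(3)=2, D(4)=9, D(5)=44, D(6)=265, D(7)=1854.
Total arrangements: 7! = 5040.
Probability = D(7)/7! = 103/280.

Final answer: D(7)/7! = 1854/5040 = 0.367857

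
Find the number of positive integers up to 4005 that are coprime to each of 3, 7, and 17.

|div by 3|=1335, |div by 7|=572, |div by 17|=235.
|div by 3&7|=190, |div by 3&17|=78, |div by 7&17|=33, |div by all|=11.
By inclusion-exclusion, divisible by at least one: 1335+572+235-190-78-33+11 = 1852.
Not divisible by any: 4005 - 1852.

Final answer: 2153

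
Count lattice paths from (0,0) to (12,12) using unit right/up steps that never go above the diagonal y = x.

Total monotonic paths to (12,12): C(24,12) = 2704156.
Reflecting each bad path at its first crossing gives a bijection with paths to (11,13): C(24,13) = 2496144.
Valid Dyck paths: 2704156 - 2496144.
(This is the Catalan number C_{12}.)

Final answer: C_{12} = 208012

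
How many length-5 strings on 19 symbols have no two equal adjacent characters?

Let g(n) count such strings. g(1) = 19, and each valid string of length n-1 extends in 18 ways (any symbol but the last), so g(n) = 18 g(n-1).
Total: g(5) = 19 x 18^4.

Final answer: 19 x 18^{4} = 1994544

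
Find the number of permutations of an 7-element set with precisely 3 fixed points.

Choose which 3 elements are fixed: C(7,3) = 35.
Derange the remaining 4 using D(j) = (j-1)(D(j-1) + D(j-2)), D(0)=1, D(1)=0: D(2)=1, D(3)=2, D(4)=9.
Total: 35 x 9.

Final answer: C(7,3) D(4) = 315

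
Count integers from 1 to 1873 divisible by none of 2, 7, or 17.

|div by 2|=936, |div by 7|=267, |div by 17|=110.
|div by 2&7|=133, |div by 2&17|=55, |div by 7&17|=15, |div by all|=7.
By inclusion-exclusion, divisible by at least one: 936+267+110-133-55-15+7 = 1117.
Not divisible by any: 1873 - 1117.

Final answer: 756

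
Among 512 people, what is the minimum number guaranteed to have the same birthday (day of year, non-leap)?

There are 365 possible values for birthday (day of year, non-leap). With 512 people and 365 categories, by pigeonhole: ceiling(512/365).

Final answer: 2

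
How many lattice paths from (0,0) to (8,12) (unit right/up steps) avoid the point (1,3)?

Total paths to (8,12): C(20,12) = 125970.
Paths through (1,3): C(4,3) x C(16,9) = 45760.
Avoiding (1,3): 125970 - 45760.

Final answer: 80210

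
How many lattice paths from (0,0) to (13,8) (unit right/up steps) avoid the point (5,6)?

Total paths to (13,8): C(21,8) = 203490.
Paths through (5,6): C(11,6) x C(10,2) = 20790.
Avoiding (5,6): 203490 - 20790.

Final answer: 182700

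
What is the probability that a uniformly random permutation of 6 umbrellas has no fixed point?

Derangements satisfy D(n) = (n-1)(D(n-1) + D(n-2)), starting from D(0)=1, D(1)=0.
Building up: D(2)=1, D(3)=2, D(4)=9, D(5)=44, D(6)=265.
Total arrangements: 6! = 720.
Probability = D(6)/6! = 53/144.

Final answer: D(6)/6! = 265/720 = 0.368056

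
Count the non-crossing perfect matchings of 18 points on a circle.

This is a standard Catalan-number count: the answer is C_n. Here n = 18/2 = 9.
C_n = C(2n,n) - C(2n,n+1), so C_{9} = C(18,9) - C(18,10) = 48620 - 43758.

Final answer: C_{9} = 4862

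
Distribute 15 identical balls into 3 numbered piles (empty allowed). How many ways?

Stars and bars: C(n+k-1, k-1) = C(17,2).

Final answer: C(17,2) = 136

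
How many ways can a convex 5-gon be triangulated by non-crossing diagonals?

The structures are counted by the Catalan number C_n. Here n = 5 - 2 = 3.
Using C_0 = 1 and C_(k+1) = C_k x 2(2k+1)/(k+2), build up term by term: C_1=1, C_2=2, C_3=5.

Final answer: C_{3} = 5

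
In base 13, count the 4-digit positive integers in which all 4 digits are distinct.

First digit: 12 (nonzero). Second: 12 (not first). Third: 11, etc.
Total: 12 x 12 x 11 x 10.

Final answer: 15840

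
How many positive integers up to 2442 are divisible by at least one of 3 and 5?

Multiples of 3: 814. Multiples of 5: 488. Of both (lcm=15): 162.
By inclusion-exclusion: 814 + 488 - 162.

Final answer: 1140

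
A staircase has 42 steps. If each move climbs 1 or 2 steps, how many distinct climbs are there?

Let f(n) be the number of climbs. Removing the last move (1 or 2 steps) gives f(n) = f(n-1) + f(n-2); base cases f(1)=1, f(2)=2.
Computing successive values: f(1)=1, f(2)=2, f(3)=3, f(4)=5, f(5)=8, f(6)=13, f(7)=21, f(8)=34, f(9)=55, f(10)=89, f(11)=144, f(12)=233, f(13)=377, f(14)=610, f(15)=987, f(16)=1597, f(17)=2584, f(18)=4181, f(19)=6765, f(20)=10946, f(21)=17711, f(22)=28657, f(23)=46368, f(24)=75025, f(25)=121393, f(26)=196418, f(27)=317811, f(28)=514229, f(29)=832040, f(30)=1346269, f(31)=2178309, f(32)=3524578, f(33)=5702887, f(34)=9227465, f(35)=14930352, f(36)=24157817, f(37)=39088169, f(38)=63245986, f(39)=102334155, f(40)=165580141, f(41)=267914296, f(42)=433494437.

Final answer: 433494437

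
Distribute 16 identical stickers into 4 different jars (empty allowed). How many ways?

Stars and bars: C(n+k-1, k-1) = C(19,3).

Final answer: C(19,3) = 969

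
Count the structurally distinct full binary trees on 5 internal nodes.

The structures are counted by the Catalan number C_n. Here n = 5.
C_n = (2n)!/(n!(n+1)!), so C_{5} = 10!/(5! x 6!) = C(10,5)/6 = 252/6.

Final answer: C_{5} = 42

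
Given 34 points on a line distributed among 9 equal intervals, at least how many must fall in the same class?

By pigeonhole with 34 objects and 9 categories: ceiling(34/9).

Final answer: 4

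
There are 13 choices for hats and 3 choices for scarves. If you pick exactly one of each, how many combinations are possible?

By the multiplication principle: 13 x 3.

Final answer: 39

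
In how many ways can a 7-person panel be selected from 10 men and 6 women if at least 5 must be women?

Sum over valid woman counts:
C(6,5)C(10,2) = 270
C(6,6)C(10,1) = 10
Total: 270 + 10.

Final answer: 280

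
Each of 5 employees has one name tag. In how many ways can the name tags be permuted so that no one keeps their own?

Derangements satisfy D(n) = (n-1)(D(n-1) + D(n-2)), starting from D(0)=1, D(1)=0.
D(2) = 1 x (0 + 1) = 1
D(3) = 2 x (1 + 0) = 2
D(4) = 3 x (2 + 1) = 9
D(5) = 4 x (D(4) + D(3)) = 4 x (9 + 2)

Final answer: D(5) = 44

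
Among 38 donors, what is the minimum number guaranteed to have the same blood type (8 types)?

There are 8 possible values for blood type (8 types). With 38 donors and 8 categories, by pigeonhole: ceiling(38/8).

Final answer: 5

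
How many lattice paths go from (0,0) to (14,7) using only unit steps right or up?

Each path has 14 right steps and 7 up steps in some order (21 steps total).
Choose which 7 of the 21 steps are up: C(21,7).

Final answer: C(21,7) = 116280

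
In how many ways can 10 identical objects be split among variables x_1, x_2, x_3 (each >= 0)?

Stars and bars with 10 stars and 2 bars:
C(10+3-1, 3-1) = C(12,2).

Final answer: C(12,2) = 66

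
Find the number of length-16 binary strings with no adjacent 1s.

A valid string ends in 0 (append to any length-(n-1) valid string) or in 01 (append to any length-(n-2) valid string), so a(n) = a(n-1) + a(n-2) with a(1)=2, a(2)=3.
Iterating the recurrence: a(1)=2, a(2)=3, a(3)=5, a(4)=8, a(5)=13, a(6)=21, a(7)=34, a(8)=55, a(9)=89, a(10)=144, a(11)=233, a(12)=377, a(13)=610, a(14)=987, a(15)=1597, a(16)=2584.

Final answer: 2584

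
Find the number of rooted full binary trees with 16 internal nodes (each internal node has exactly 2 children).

The structures are counted by the Catalan number C_n. Here n = 16.
C_n = C(2n,n) - C(2n,n+1), so C_{16} = C(32,16) - C(32,17) = 601080390 - 565722720.

Final answer: C_{16} = 35357670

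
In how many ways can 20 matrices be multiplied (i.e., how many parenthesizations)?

This is a standard Catalan-number count: the answer is C_n. Here n = 20 - 1 = 19.
C_n = C(2n,n)/(n+1), so C_{19} = C(38,19)/20 = 35345263800/20.

Final answer: C_{19} = 1767263190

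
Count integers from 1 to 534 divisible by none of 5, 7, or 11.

|div by 5|=106, |div by 7|=76, |div by 11|=48.
|div by 5&7|=15, |div by 5&11|=9, |div by 7&11|=6, |div by all|=1.
By inclusion-exclusion, divisible by at least one: 106+76+48-15-9-6+1 = 201.
Not divisible by any: 534 - 201.

Final answer: 333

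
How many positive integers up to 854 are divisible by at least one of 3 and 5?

Multiples of 3: 284. Multiples of 5: 170. Of both (lcm=15): 56.
By inclusion-exclusion: 284 + 170 - 56.

Final answer: 398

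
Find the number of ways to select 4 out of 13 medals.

C(13,4) = 13!/(4! x (13-4)!).

Final answer: C(13,4) = 715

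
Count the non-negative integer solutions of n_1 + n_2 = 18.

Stars and bars with 18 stars and 1 bars:
C(18+2-1, 2-1) = C(19,1).

Final answer: C(19,1) = 19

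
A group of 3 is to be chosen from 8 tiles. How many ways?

C(8,3) = 8!/(3! x (8-3)!).

Final answer: C(8,3) = 56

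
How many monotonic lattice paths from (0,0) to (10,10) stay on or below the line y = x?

Total monotonic paths to (10,10): C(20,10) = 184756.
Paths that cross above y=x (reflection bijection): C(20,11) = 167960.
Valid Dyck paths: 184756 - 167960.
(These counts are the Catalan numbers.)

Final answer: C_{10} = 16796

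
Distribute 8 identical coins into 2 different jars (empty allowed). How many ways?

Stars and bars: C(n+k-1, k-1) = C(9,1).

Final answer: C(9,1) = 9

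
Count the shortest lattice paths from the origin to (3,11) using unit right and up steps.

Each path has 3 right steps and 11 up steps in some order (14 steps total).
Choose which 11 of the 14 steps are up: C(14,11).

Final answer: C(14,11) = 364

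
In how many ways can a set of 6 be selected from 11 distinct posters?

C(11,6) = 11!/(6! x (11-6)!).

Final answer: C(11,6) = 462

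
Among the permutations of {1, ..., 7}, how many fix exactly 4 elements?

Choose which 4 elements are fixed: C(7,4) = 35.
Derange the remaining 3 using D(j) = (j-1)(D(j-1) + D(j-2)), D(0)=1, D(1)=0: D(2)=1, D(3)=2.
Total: 35 x 2.

Final answer: C(7,4) D(3) = 70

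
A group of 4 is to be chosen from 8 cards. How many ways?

C(8,4) = 8!/(4! x 4!).

Final answer: \binom{8}{4} = 70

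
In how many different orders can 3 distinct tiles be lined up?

The number of ways to arrange 3 distinct objects is 3!.

Final answer: 3! = 6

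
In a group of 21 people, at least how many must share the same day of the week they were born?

There are 7 possible values for day of the week they were born. With 21 people and 7 categories, by pigeonhole: ceiling(21/7).

Final answer: 3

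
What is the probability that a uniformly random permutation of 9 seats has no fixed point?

Use the recurrence D(n) = (n-1)(D(n-1) + D(n-2)) with D(0)=1, D(1)=0.
Building up: D(2)=1, D(3)=2, D(4)=9, D(5)=44, D(6)=265, D(7)=1854, D(8)=14833, D(9)=133496.
Total arrangements: 9! = 362880.
Probability = D(9)/9! = 16687/45360.

Final answer: D(9)/9! = 133496/362880 = 0.367879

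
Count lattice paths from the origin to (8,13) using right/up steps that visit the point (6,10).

Paths (0,0)->(6,10): C(16,10) = 8008.
Paths (6,10)->(8,13): C(5,3) = 10.
By multiplication principle: 8008 x 10.

Final answer: 80080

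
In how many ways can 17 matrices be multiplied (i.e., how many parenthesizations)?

This is a standard Catalan-number count: the answer is C_n. Here n = 17 - 1 = 16.
C_n = C(2n,n)/(n+1), so C_{16} = C(32,16)/17 = 601080390/17.

Final answer: C_{16} = 35357670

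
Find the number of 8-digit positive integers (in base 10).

First digit: 9 choices (1-9). Each of the remaining 7 digits: 10 choices.
Total: 9 x 10^7.

Final answer: 90000000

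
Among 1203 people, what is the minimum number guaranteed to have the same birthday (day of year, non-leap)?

There are 365 possible values for birthday (day of year, non-leap). With 1203 people and 365 categories, by pigeonhole: ceiling(1203/365).

Final answer: 4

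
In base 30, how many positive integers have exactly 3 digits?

In base 30, the leading digit has 29 choices (1..29); each of the remaining 2 digits has 30 choices.
Total: 29 x 30^2.

Final answer: 26100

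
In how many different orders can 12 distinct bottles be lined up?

The number of ways to arrange 12 distinct objects is 12!.

Final answer: 12! = 479001600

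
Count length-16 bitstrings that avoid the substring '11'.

Classify by the final bit: ...0 gives a(n-1) strings, ...01 gives a(n-2) strings. Thus a(n) = a(n-1) + a(n-2) with a(1)=2, a(2)=3.
Computing successive values: a(1)=2, a(2)=3, a(3)=5, a(4)=8, a(5)=13, a(6)=21, a(7)=34, a(8)=55, a(9)=89, a(10)=144, a(11)=233, a(12)=377, a(13)=610, a(14)=987, a(15)=1597, a(16)=2584.

Final answer: 2584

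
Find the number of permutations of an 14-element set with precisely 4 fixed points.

Choose which 4 elements are fixed: C(14,4) = 1001.
Derange the remaining 10 using D(j) = (j-1)(D(j-1) + D(j-2)), D(0)=1, D(1)=0: D(2)=1, D(3)=2, D(4)=9, D(5)=44, D(6)=265, D(7)=1854, D(8)=14833, D(9)=133496, D(10)=1334961.
Total: 1001 x 1334961.

Final answer: C(14,4) D(10) = 1336295961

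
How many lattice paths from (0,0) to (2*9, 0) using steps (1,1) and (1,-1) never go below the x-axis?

Total monotonic paths to (9,9): C(18,9) = 48620.
A path is bad iff it touches y = x + 1; reflecting its initial segment maps bad paths bijectively onto all paths to (8,10), of which there are C(18,10) = 43758.
Valid Dyck paths: 48620 - 43758.
(This is the Catalan number C_{9}.)

Final answer: C_{9} = 4862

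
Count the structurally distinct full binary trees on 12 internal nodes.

This is a standard Catalan-number count: the answer is C_n. Here n = 12.
Using C_0 = 1 and C_(k+1) = C_k x 2(2k+1)/(k+2), build up term by term: C_1=1, C_2=2, C_3=5, C_4=14, C_5=42, C_6=132, C_7=429, C_8=1430, C_9=4862, C_10=16796, C_11=58786, C_12=208012.

Final answer: C_{12} = 208012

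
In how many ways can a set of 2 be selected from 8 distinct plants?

C(8,2) = 8!/(2! x (8-2)!).

Final answer: C(8,2) = 28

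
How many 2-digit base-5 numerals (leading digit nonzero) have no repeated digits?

The leading digit has 4 choices (anything but zero); the next has 4 (anything but the first), then 3, and so on, one fewer each time.
Total: 4 x 4.

Final answer: 16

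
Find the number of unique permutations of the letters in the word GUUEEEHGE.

Letters (E:4, G:2, H:1, U:2). Total letters: 9.
Permutations = 9!/(4! x 2! x 2!).

Final answer: 3780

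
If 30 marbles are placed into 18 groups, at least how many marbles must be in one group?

By the pigeonhole principle: ceiling(30/18).

Final answer: 2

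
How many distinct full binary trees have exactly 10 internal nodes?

This is counted by the nth Catalan number C_n. Here n = 10.
C_n = C(2n,n) - C(2n,n+1), so C_{10} = C(20,10) - C(20,11) = 184756 - 167960.

Final answer: C_{10} = 16796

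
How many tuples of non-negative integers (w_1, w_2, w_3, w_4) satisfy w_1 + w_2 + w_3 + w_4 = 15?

Stars and bars with 15 stars and 3 bars:
C(15+4-1, 4-1) = C(18,3).

Final answer: C(18,3) = 816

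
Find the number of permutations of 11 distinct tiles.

The number of ways to arrange 11 distinct objects is 11!.

Final answer: 11! = 39916800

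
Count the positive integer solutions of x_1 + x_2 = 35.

Substitute x'_i = x_i - 1 (so x'_i >= 0). Then sum x'_i = 35 - 2 = 33.
Stars and bars: C(33+2-1, 2-1) = C(34,1).

Final answer: C(34,1) = 34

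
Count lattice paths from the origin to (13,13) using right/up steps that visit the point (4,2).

Paths (0,0)->(4,2): C(6,2) = 15.
Paths (4,2)->(13,13): C(20,11) = 167960.
By multiplication principle: 15 x 167960.

Final answer: 2519400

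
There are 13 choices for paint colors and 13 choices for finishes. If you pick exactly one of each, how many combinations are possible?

By the multiplication principle: 13 x 13.

Final answer: 169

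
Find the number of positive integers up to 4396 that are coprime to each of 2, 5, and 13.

|div by 2|=2198, |div by 5|=879, |div by 13|=338.
|div by 2&5|=439, |div by 2&13|=169, |div by 5&13|=67, |div by all|=33.
By inclusion-exclusion, divisible by at least one: 2198+879+338-439-169-67+33 = 2773.
Not divisible by any: 4396 - 2773.

Final answer: 1623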